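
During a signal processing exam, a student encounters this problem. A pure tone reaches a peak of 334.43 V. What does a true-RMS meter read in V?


RMS voltage for a sinusoidal waveform:
V_rms = V_peak / sqrt(2)
      = 334.43 / 1.414214
      = 236.478 V

236.478 V


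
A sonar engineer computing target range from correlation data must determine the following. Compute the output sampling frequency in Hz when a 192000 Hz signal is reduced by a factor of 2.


Decimation reduces the sample rate:
fs_out = fs_in / M
       = 192000 / 2
       = 96000.0 Hz

96000.0 Hz


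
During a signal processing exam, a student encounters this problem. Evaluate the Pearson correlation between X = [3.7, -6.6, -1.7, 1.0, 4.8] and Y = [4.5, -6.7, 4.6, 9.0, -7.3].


Pearson correlation coefficient (population):
r = cov(X,Y) / (std(X) * std(Y))
Mean X = 0.24, Mean Y = 0.82
Cov(X,Y) = 5.2052
Std(X) = 4.096145, Std(Y) = 6.591328
r = 0.1928

0.1928


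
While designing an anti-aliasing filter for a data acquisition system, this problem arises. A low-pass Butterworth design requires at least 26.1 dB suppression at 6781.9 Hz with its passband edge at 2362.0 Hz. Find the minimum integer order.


Butterworth filter order formula:
n = log10(10^(A/10) - 1) / (2 * log10(f_stop/f_pass))
10^(26.1/10) - 1 = 406.3803
f_stop/f_pass = 6781.9 / 2362.0 = 2.8713
n = 2.8477 -> ceil = 3

3


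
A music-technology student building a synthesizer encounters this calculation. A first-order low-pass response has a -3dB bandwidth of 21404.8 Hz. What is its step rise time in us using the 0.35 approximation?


Rise time from bandwidth relationship:
tr = 0.35 / BW
   = 0.35 / 21404.8
   = 1.635147257e-05 s
   = 16.3515 us

16.3515 us


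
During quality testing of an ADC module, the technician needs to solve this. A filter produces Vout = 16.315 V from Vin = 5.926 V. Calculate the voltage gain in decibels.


Voltage gain in dB:
G = 20 * log10(Vout / Vin)
  = 20 * log10(16.315 / 5.926)
  = 20 * log10(2.753122)
  = 20 * 0.439825
  = 8.8 dB

8.8 dB


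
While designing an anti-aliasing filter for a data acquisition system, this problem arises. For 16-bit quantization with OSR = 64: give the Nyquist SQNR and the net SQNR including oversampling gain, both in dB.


Step 1 — baseline SQNR at Nyquist:
SQNR_base = 6.02*N + 1.76
          = 6.02*16 + 1.76
          = 98.08 dB

Step 2 — oversampling processing gain:
G = 10*log10(OSR) = 10*log10(64) = 18.06 dB

Step 3 — total:
SQNR_total = 98.08 + 18.06 = 116.14 dB

Base SQNR = 98.08 dB; oversampled SQNR = 116.14 dB


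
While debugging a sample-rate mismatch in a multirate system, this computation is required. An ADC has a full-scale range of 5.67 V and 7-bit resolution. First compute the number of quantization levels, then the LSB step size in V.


Step 1 — number of quantization levels:
L = 2^N = 2^7 = 128

Step 2 — LSB step size:
delta = Vfs / L
      = 5.67 / 128
      = 0.04429687 V

Levels = 128; step size = 0.04429687 V


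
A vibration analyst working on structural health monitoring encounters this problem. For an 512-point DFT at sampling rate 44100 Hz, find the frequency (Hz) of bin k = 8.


Frequency of DFT bin k:
f_k = k * fs / N
    = 8 * 44100 / 512
    = 352800 / 512
    = 689.062 Hz

689.062 Hz


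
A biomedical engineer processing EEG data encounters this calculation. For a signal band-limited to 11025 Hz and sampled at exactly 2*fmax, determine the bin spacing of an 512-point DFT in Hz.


Step 1 — Nyquist sampling rate:
fs = 2 * fmax = 2 * 11025 = 22050 Hz

Step 2 — DFT bin spacing:
df = fs / N = 22050 / 512 = 43.0664 Hz

43.0664 Hz


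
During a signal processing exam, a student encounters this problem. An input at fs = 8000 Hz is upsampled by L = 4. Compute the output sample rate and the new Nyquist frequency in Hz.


Step 1 — output sample rate after interpolation by L:
fs_out = L * fs_in = 4 * 8000 = 32000 Hz

Step 2 — Nyquist frequency of the output stream:
f_Nyq = fs_out / 2 = 32000 / 2 = 16000.0 Hz

fs_out = 32000 Hz; f_Nyquist = 16000.0 Hz


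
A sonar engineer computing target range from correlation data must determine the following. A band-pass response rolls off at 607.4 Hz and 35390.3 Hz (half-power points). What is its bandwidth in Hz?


Bandwidth is the difference of -3dB frequencies:
BW = f_high - f_low
   = 35390.3 - 607.4
   = 34782.9 Hz

34782.9 Hz


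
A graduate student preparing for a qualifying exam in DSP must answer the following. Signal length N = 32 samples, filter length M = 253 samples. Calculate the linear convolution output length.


Linear convolution output length:
L = N + M - 1
  = 32 + 253 - 1
  = 284 samples

284


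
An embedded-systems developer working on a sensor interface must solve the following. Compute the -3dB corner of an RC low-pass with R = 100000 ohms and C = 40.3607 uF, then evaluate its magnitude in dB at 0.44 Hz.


Step 1 — cutoff frequency:
fc = 1 / (2*pi*R*C)
C = 40.3607 uF = 4.03607e-05 F
fc = 1 / (2*pi*100000*4.03607e-05)
   = 0.0394331 Hz

Step 2 — magnitude at f = 0.44 Hz:
|H(f)| = 1 / sqrt(1 + (f/fc)^2)
f/fc = 0.44 / 0.0394331 = 11.158139
|H| = 1 / sqrt(1 + 124.504066) = 0.0892629
|H|_dB = 20*log10(0.0892629) = -20.99 dB

fc = 0.0394331 Hz; |H(0.44 Hz)| = -20.99 dB


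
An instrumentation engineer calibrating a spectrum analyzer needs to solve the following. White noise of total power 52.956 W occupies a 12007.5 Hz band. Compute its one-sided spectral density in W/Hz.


Power spectral density:
PSD = P / BW
    = 52.956 / 12007.5
    = 0.00441024 W/Hz

0.00441024 W/Hz


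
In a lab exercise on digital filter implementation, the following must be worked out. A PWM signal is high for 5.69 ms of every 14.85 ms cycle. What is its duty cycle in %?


Duty cycle as a percentage:
DC = (t_on / T) * 100
   = (5.69 / 14.85) * 100
   = 0.383165 * 100
   = 38.32 %

38.32 %


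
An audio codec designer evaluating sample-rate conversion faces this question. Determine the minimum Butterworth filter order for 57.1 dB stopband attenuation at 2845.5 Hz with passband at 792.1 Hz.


Butterworth filter order formula:
n = log10(10^(A/10) - 1) / (2 * log10(f_stop/f_pass))
10^(57.1/10) - 1 = 512860.384
f_stop/f_pass = 2845.5 / 792.1 = 3.5923
n = 5.1406 -> ceil = 6

6


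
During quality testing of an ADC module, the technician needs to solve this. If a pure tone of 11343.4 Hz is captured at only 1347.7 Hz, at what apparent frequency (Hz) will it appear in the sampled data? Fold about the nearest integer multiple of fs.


Compute the nearest integer multiple of fs to the signal:
n = round(11343.4 / 1347.7) = 8
f_alias = |11343.4 - 8 * 1347.7|
        = |11343.4 - 10781.6|
        = 561.8 Hz

561.8


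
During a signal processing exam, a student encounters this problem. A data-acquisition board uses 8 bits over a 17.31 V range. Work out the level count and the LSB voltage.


Step 1 — number of quantization levels:
L = 2^N = 2^8 = 256

Step 2 — LSB step size:
delta = Vfs / L
      = 17.31 / 256
      = 0.06761719 V

Levels = 256; step size = 0.06761719 V


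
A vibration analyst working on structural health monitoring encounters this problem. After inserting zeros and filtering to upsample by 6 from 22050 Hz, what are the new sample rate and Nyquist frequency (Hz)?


Step 1 — output sample rate after interpolation by L:
fs_out = L * fs_in = 6 * 22050 = 132300 Hz

Step 2 — Nyquist frequency of the output stream:
f_Nyq = fs_out / 2 = 132300 / 2 = 66150.0 Hz

fs_out = 132300 Hz; f_Nyquist = 66150.0 Hz


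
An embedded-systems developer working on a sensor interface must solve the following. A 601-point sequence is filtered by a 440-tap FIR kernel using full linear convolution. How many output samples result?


Linear convolution output length:
L = N + M - 1
  = 601 + 440 - 1
  = 1040 samples

1040


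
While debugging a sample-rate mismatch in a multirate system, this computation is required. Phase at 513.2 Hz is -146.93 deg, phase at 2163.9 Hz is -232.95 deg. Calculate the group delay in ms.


Group delay from phase difference:
tau = -d(phi)/d(omega)
d(phi) = -86.02 deg = -1.501332 rad
d(omega) = 2*pi*(2163.9 - 513.2) = 10371.654 rad/s
tau = -(-1.501332) / 10371.654
    = 0.1448 ms

0.1448 ms


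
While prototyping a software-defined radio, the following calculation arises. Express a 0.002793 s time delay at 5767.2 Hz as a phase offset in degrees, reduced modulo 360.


Phase shift from frequency and time delay:
phi = 360 * f * t_delay
    = 360 * 5767.2 * 0.002793
    = 5798.8 degrees
    mod 360 = 38.8 degrees

38.8 degrees


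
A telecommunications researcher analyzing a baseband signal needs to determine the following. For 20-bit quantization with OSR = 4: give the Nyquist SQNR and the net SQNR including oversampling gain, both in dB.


Step 1 — baseline SQNR at Nyquist:
SQNR_base = 6.02*N + 1.76
          = 6.02*20 + 1.76
          = 122.16 dB

Step 2 — oversampling processing gain:
G = 10*log10(OSR) = 10*log10(4) = 6.02 dB

Step 3 — total:
SQNR_total = 122.16 + 6.02 = 128.18 dB

Base SQNR = 122.16 dB; oversampled SQNR = 128.18 dB


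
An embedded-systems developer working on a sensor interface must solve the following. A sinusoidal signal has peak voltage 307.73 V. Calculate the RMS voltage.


RMS voltage for a sinusoidal waveform:
V_rms = V_peak / sqrt(2)
      = 307.73 / 1.414214
      = 217.598 V

217.598 V


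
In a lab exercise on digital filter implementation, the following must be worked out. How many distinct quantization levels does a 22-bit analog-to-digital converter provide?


Number of quantization levels = 2^N
= 2^22
= 4194304

4194304


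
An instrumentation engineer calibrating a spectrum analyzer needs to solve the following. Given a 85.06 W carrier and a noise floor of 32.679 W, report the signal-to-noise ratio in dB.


SNR in decibels:
SNR = 10 * log10(Ps / Pn)
    = 10 * log10(85.06 / 32.679)
    = 10 * log10(2.6029)
    = 10 * 0.4155
    = 4.15 dB

4.15 dB


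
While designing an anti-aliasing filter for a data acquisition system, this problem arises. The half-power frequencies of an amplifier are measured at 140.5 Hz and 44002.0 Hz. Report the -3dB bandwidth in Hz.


Bandwidth is the difference of -3dB frequencies:
BW = f_high - f_low
   = 44002.0 - 140.5
   = 43861.5 Hz

43861.5 Hz


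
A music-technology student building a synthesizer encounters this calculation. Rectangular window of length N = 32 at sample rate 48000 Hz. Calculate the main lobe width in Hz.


Main lobe width for a rectangular window:
Width = 2 * fs / N
      = 2 * 48000 / 32
      = 96000 / 32
      = 3000.0 Hz

3000.0 Hz


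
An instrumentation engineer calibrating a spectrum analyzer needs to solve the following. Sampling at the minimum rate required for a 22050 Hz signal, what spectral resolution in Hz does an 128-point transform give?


Step 1 — Nyquist sampling rate:
fs = 2 * fmax = 2 * 22050 = 44100 Hz

Step 2 — DFT bin spacing:
df = fs / N = 44100 / 128 = 344.5312 Hz

344.5312 Hz


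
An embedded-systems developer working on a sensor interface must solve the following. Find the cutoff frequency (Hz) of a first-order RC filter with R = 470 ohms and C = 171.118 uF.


Cutoff frequency of a first-order RC filter:
fc = 1 / (2 * pi * R * C)
C = 171.118 uF = 0.000171118 F
fc = 1 / (2 * pi * 470 * 0.000171118)
   = 1 / 0.50532806859516
   = 1.978912 Hz

1.978912 Hz


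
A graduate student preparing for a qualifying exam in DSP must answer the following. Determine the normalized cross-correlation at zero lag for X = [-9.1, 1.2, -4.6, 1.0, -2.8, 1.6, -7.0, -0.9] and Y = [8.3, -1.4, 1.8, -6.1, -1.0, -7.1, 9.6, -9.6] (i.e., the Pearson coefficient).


Pearson correlation coefficient (population):
r = cov(X,Y) / (std(X) * std(Y))
Mean X = -2.575, Mean Y = -0.6875
Cov(X,Y) = -21.609063
Std(X) = 3.767874, Std(Y) = 6.550274
r = -0.8755

-0.8755


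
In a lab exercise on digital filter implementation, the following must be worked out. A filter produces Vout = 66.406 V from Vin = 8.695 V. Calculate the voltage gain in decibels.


Voltage gain in dB:
G = 20 * log10(Vout / Vin)
  = 20 * log10(66.406 / 8.695)
  = 20 * log10(7.637263)
  = 20 * 0.882938
  = 17.66 dB

17.66 dB


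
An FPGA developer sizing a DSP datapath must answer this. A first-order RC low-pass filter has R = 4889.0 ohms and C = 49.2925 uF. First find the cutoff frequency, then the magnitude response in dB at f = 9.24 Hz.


Step 1 — cutoff frequency:
fc = 1 / (2*pi*R*C)
C = 49.2925 uF = 4.92925e-05 F
fc = 1 / (2*pi*4889.0*4.92925e-05)
   = 0.660419 Hz

Step 2 — magnitude at f = 9.24 Hz:
|H(f)| = 1 / sqrt(1 + (f/fc)^2)
f/fc = 9.24 / 0.660419 = 13.991118
|H| = 1 / sqrt(1 + 195.751383) = 0.0712921
|H|_dB = 20*log10(0.0712921) = -22.94 dB

fc = 0.660419 Hz; |H(9.24 Hz)| = -22.94 dB


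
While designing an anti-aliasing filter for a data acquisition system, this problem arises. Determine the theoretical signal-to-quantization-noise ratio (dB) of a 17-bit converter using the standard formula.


Theoretical SNR for a full-scale sinusoid:
SNR = 6.02 * N + 1.76
    = 6.02 * 17 + 1.76
    = 102.34 + 1.76
    = 104.1 dB

104.1 dB


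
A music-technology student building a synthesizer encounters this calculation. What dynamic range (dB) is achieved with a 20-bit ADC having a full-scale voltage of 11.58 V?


Dynamic range from full-scale to LSB:
V_min = V_max / 2^bits = 11.58 / 2^20
DR = 20 * log10(V_max / V_min)
   = 20 * log10(2^20)
   = 20 * 20 * log10(2)
   = 120.41 dB

120.41 dB


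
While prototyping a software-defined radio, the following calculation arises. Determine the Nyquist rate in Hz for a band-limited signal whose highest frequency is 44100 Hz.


The Nyquist rate is twice the maximum frequency component.
fs_min = 2 * fmax
      = 2 * 44100
      = 88200 Hz

88200


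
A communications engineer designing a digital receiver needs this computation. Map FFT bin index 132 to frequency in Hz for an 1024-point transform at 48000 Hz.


Frequency of DFT bin k:
f_k = k * fs / N
    = 132 * 48000 / 1024
    = 6336000 / 1024
    = 6187.5 Hz

6187.5 Hz


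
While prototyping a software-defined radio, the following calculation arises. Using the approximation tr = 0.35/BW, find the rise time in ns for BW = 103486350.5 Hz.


Rise time from bandwidth relationship:
tr = 0.35 / BW
   = 0.35 / 103486350.5
   = 3.382088539e-09 s
   = 3.3821 ns

3.3821 ns


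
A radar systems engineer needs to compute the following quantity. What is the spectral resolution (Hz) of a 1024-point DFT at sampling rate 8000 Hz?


DFT frequency resolution:
df = fs / N
   = 8000 / 1024
   = 7.8125 Hz

7.8125 Hz


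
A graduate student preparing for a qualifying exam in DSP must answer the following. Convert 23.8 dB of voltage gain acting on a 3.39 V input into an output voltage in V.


Output voltage from dB gain:
V_out = V_in * 10^(gain_dB / 20)
      = 3.39 * 10^(23.8 / 20)
      = 3.39 * 15.488166
      = 52.5049 V

52.5049 V


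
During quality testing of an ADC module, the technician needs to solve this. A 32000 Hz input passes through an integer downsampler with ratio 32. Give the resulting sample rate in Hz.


Decimation reduces the sample rate:
fs_out = fs_in / M
       = 32000 / 32
       = 1000.0 Hz

1000.0 Hz


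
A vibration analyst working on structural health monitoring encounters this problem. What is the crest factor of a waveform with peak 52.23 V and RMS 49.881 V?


Crest factor is the ratio of peak to RMS:
CF = V_peak / V_rms
   = 52.23 / 49.881
   = 1.0471

1.0471


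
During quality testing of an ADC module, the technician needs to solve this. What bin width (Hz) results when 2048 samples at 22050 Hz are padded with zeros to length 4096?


Frequency resolution after zero-padding:
N_padded = 2048 * 2 = 4096
df = fs / N_padded
   = 22050 / 4096
   = 5.3833 Hz

5.3833 Hz


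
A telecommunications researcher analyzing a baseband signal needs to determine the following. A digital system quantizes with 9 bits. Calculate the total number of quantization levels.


Number of quantization levels = 2^N
= 2^9
= 512

512


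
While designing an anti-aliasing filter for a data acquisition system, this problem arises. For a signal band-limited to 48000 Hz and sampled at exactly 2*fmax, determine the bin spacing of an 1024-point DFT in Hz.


Step 1 — Nyquist sampling rate:
fs = 2 * fmax = 2 * 48000 = 96000 Hz

Step 2 — DFT bin spacing:
df = fs / N = 96000 / 1024 = 93.75 Hz

93.75 Hz


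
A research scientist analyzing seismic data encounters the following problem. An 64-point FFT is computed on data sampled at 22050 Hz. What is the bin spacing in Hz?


DFT frequency resolution:
df = fs / N
   = 22050 / 64
   = 344.5312 Hz

344.5312 Hz


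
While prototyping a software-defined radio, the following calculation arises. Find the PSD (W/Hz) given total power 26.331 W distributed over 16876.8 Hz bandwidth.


Power spectral density:
PSD = P / BW
    = 26.331 / 16876.8
    = 0.00156019 W/Hz

0.00156019 W/Hz


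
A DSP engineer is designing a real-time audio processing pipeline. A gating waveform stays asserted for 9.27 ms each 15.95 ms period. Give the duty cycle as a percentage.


Duty cycle as a percentage:
DC = (t_on / T) * 100
   = (9.27 / 15.95) * 100
   = 0.581191 * 100
   = 58.12 %

58.12 %


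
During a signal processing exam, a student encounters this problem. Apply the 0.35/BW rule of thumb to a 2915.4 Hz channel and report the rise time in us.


Rise time from bandwidth relationship:
tr = 0.35 / BW
   = 0.35 / 2915.4
   = 0.0001200521369 s
   = 120.0521 us

120.0521 us


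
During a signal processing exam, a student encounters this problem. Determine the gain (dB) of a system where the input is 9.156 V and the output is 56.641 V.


Voltage gain in dB:
G = 20 * log10(Vout / Vin)
  = 20 * log10(56.641 / 9.156)
  = 20 * log10(6.186217)
  = 20 * 0.791425
  = 15.83 dB

15.83 dB


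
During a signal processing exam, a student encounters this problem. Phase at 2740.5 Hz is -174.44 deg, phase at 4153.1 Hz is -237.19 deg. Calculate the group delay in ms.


Group delay from phase difference:
tau = -d(phi)/d(omega)
d(phi) = -62.75 deg = -1.095194 rad
d(omega) = 2*pi*(4153.1 - 2740.5) = 8875.6276 rad/s
tau = -(-1.095194) / 8875.6276
    = 0.1234 ms

0.1234 ms


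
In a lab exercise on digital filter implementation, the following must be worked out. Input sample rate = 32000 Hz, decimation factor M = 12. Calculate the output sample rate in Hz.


Decimation reduces the sample rate:
fs_out = fs_in / M
       = 32000 / 12
       = 2666.6667 Hz

2666.6667 Hz


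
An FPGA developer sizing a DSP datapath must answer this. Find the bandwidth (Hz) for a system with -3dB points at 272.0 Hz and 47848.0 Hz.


Bandwidth is the difference of -3dB frequencies:
BW = f_high - f_low
   = 47848.0 - 272.0
   = 47576.0 Hz

47576.0 Hz


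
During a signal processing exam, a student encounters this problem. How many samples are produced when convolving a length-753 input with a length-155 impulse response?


Linear convolution output length:
L = N + M - 1
  = 753 + 155 - 1
  = 907 samples

907


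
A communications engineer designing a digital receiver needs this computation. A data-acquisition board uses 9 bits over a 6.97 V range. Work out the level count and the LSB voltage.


Step 1 — number of quantization levels:
L = 2^N = 2^9 = 512

Step 2 — LSB step size:
delta = Vfs / L
      = 6.97 / 512
      = 0.01361328 V

Levels = 512; step size = 0.01361328 V


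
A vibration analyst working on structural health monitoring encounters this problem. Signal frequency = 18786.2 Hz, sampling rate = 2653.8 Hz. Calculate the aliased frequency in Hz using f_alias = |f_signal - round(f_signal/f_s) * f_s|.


Compute the nearest integer multiple of fs to the signal:
n = round(18786.2 / 2653.8) = 7
f_alias = |18786.2 - 7 * 2653.8|
        = |18786.2 - 18576.6|
        = 209.6 Hz

209.6


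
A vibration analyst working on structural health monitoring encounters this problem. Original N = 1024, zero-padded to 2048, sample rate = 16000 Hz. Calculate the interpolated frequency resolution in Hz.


Frequency resolution after zero-padding:
N_padded = 1024 * 2 = 2048
df = fs / N_padded
   = 16000 / 2048
   = 7.8125 Hz

7.8125 Hz


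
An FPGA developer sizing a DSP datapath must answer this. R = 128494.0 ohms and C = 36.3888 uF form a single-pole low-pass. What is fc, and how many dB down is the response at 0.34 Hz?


Step 1 — cutoff frequency:
fc = 1 / (2*pi*R*C)
C = 36.3888 uF = 3.63888e-05 F
fc = 1 / (2*pi*128494.0*3.63888e-05)
   = 0.0340384 Hz

Step 2 — magnitude at f = 0.34 Hz:
|H(f)| = 1 / sqrt(1 + (f/fc)^2)
f/fc = 0.34 / 0.0340384 = 9.988719
|H| = 1 / sqrt(1 + 99.774507) = 0.099615
|H|_dB = 20*log10(0.099615) = -20.03 dB

fc = 0.0340384 Hz; |H(0.34 Hz)| = -20.03 dB


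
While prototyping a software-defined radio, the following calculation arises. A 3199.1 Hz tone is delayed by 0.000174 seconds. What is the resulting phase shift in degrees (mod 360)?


Phase shift from frequency and time delay:
phi = 360 * f * t_delay
    = 360 * 3199.1 * 0.000174
    = 200.39 degrees
    mod 360 = 200.39 degrees

200.39 degrees


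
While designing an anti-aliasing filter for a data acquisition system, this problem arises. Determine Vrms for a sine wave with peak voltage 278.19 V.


RMS voltage for a sinusoidal waveform:
V_rms = V_peak / sqrt(2)
      = 278.19 / 1.414214
      = 196.71 V

196.71 V


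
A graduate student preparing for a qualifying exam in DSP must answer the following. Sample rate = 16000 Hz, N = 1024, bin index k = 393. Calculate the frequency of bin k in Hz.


Frequency of DFT bin k:
f_k = k * fs / N
    = 393 * 16000 / 1024
    = 6288000 / 1024
    = 6140.625 Hz

6140.625 Hz


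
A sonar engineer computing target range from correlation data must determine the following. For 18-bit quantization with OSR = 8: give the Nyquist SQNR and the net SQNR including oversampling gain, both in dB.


Step 1 — baseline SQNR at Nyquist:
SQNR_base = 6.02*N + 1.76
          = 6.02*18 + 1.76
          = 110.12 dB

Step 2 — oversampling processing gain:
G = 10*log10(OSR) = 10*log10(8) = 9.03 dB

Step 3 — total:
SQNR_total = 110.12 + 9.03 = 119.15 dB

Base SQNR = 110.12 dB; oversampled SQNR = 119.15 dB


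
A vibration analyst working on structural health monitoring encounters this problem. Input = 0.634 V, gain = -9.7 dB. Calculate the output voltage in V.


Output voltage from dB gain:
V_out = V_in * 10^(gain_dB / 20)
      = 0.634 * 10^(-9.7 / 20)
      = 0.634 * 0.327341
      = 0.2075 V

0.2075 V


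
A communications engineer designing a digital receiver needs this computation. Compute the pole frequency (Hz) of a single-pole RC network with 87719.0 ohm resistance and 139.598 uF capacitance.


Cutoff frequency of a first-order RC filter:
fc = 1 / (2 * pi * R * C)
C = 139.598 uF = 0.000139598 F
fc = 1 / (2 * pi * 87719.0 * 0.000139598)
   = 1 / 76.94009827222
   = 0.012997 Hz

0.012997 Hz


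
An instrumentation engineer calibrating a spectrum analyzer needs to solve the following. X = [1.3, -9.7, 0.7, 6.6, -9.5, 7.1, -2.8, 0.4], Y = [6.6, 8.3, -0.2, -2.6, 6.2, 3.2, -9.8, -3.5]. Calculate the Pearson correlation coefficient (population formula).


Pearson correlation coefficient (population):
r = cov(X,Y) / (std(X) * std(Y))
Mean X = -0.7375, Mean Y = 1.025
Cov(X,Y) = -11.665312
Std(X) = 5.959643, Std(Y) = 5.78592
r = -0.3383

-0.3383


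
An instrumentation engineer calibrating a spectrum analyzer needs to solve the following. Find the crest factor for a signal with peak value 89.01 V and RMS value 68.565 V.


Crest factor is the ratio of peak to RMS:
CF = V_peak / V_rms
   = 89.01 / 68.565
   = 1.2982

1.2982


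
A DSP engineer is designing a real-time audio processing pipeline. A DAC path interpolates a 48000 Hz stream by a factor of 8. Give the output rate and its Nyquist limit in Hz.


Step 1 — output sample rate after interpolation by L:
fs_out = L * fs_in = 8 * 48000 = 384000 Hz

Step 2 — Nyquist frequency of the output stream:
f_Nyq = fs_out / 2 = 384000 / 2 = 192000.0 Hz

fs_out = 384000 Hz; f_Nyquist = 192000.0 Hz


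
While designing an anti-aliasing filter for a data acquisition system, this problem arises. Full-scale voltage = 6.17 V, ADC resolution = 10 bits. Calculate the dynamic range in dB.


Dynamic range from full-scale to LSB:
V_min = V_max / 2^bits = 6.17 / 2^10
DR = 20 * log10(V_max / V_min)
   = 20 * log10(2^10)
   = 20 * 10 * log10(2)
   = 60.21 dB

60.21 dB


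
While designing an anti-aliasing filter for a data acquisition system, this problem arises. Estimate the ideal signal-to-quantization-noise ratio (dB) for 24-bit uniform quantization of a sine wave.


Theoretical SNR for a full-scale sinusoid:
SNR = 6.02 * N + 1.76
    = 6.02 * 24 + 1.76
    = 144.48 + 1.76
    = 146.24 dB

146.24 dB


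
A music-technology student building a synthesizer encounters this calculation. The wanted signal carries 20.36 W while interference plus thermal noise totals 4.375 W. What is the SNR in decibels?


SNR in decibels:
SNR = 10 * log10(Ps / Pn)
    = 10 * log10(20.36 / 4.375)
    = 10 * log10(4.6537)
    = 10 * 0.6678
    = 6.68 dB

6.68 dB


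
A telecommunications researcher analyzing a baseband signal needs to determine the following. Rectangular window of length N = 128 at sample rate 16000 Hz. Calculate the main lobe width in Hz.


Main lobe width for a rectangular window:
Width = 2 * fs / N
      = 2 * 16000 / 128
      = 32000 / 128
      = 250.0 Hz

250.0 Hz


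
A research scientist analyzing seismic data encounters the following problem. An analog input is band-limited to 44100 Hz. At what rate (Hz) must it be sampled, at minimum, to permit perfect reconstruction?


The Nyquist rate is twice the maximum frequency component.
fs_min = 2 * fmax
      = 2 * 44100
      = 88200 Hz

88200


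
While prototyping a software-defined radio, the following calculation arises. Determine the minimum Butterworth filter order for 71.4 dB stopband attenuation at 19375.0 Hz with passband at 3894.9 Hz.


Butterworth filter order formula:
n = log10(10^(A/10) - 1) / (2 * log10(f_stop/f_pass))
10^(71.4/10) - 1 = 13803841.646
f_stop/f_pass = 19375.0 / 3894.9 = 4.9745
n = 5.1238 -> ceil = 6

6


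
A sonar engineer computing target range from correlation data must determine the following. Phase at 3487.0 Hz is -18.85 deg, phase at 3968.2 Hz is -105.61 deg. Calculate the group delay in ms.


Group delay from phase difference:
tau = -d(phi)/d(omega)
d(phi) = -86.76 deg = -1.514248 rad
d(omega) = 2*pi*(3968.2 - 3487.0) = 3023.4688 rad/s
tau = -(-1.514248) / 3023.4688
    = 0.5008 ms

0.5008 ms


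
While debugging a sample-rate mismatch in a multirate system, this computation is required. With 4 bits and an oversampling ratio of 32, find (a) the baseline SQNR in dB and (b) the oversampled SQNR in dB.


Step 1 — baseline SQNR at Nyquist:
SQNR_base = 6.02*N + 1.76
          = 6.02*4 + 1.76
          = 25.84 dB

Step 2 — oversampling processing gain:
G = 10*log10(OSR) = 10*log10(32) = 15.05 dB

Step 3 — total:
SQNR_total = 25.84 + 15.05 = 40.89 dB

Base SQNR = 25.84 dB; oversampled SQNR = 40.89 dB


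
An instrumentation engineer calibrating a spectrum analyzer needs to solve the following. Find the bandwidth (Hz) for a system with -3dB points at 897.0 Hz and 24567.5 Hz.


Bandwidth is the difference of -3dB frequencies:
BW = f_high - f_low
   = 24567.5 - 897.0
   = 23670.5 Hz

23670.5 Hz


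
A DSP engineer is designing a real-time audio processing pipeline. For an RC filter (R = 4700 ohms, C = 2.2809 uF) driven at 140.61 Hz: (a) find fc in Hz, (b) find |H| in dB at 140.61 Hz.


Step 1 — cutoff frequency:
fc = 1 / (2*pi*R*C)
C = 2.2809 uF = 2.2809e-06 F
fc = 1 / (2*pi*4700*2.2809e-06)
   = 14.8462 Hz

Step 2 — magnitude at f = 140.61 Hz:
|H(f)| = 1 / sqrt(1 + (f/fc)^2)
f/fc = 140.61 / 14.8462 = 9.47111
|H| = 1 / sqrt(1 + 89.701925) = 0.1050006
|H|_dB = 20*log10(0.1050006) = -19.58 dB

fc = 14.8462 Hz; |H(140.61 Hz)| = -19.58 dB


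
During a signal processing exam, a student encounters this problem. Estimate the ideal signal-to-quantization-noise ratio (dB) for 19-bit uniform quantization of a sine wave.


Theoretical SNR for a full-scale sinusoid:
SNR = 6.02 * N + 1.76
    = 6.02 * 19 + 1.76
    = 114.38 + 1.76
    = 116.14 dB

116.14 dB


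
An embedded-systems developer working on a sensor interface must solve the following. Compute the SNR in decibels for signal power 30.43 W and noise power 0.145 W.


SNR in decibels:
SNR = 10 * log10(Ps / Pn)
    = 10 * log10(30.43 / 0.145)
    = 10 * log10(209.8621)
    = 10 * 2.3219
    = 23.22 dB

23.22 dB


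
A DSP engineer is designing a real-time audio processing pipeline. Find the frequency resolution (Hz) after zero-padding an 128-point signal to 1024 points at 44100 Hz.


Frequency resolution after zero-padding:
N_padded = 128 * 8 = 1024
df = fs / N_padded
   = 44100 / 1024
   = 43.0664 Hz

43.0664 Hz


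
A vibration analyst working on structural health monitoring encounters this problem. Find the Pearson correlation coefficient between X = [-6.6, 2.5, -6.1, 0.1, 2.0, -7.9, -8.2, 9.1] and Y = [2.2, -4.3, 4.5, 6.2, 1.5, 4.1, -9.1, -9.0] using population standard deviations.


Pearson correlation coefficient (population):
r = cov(X,Y) / (std(X) * std(Y))
Mean X = -1.8875, Mean Y = -0.4875
Cov(X,Y) = -12.016406
Std(X) = 5.8629, Std(Y) = 5.73355
r = -0.3575

-0.3575


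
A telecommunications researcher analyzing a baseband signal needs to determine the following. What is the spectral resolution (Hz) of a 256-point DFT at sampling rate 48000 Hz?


DFT frequency resolution:
df = fs / N
   = 48000 / 256
   = 187.5 Hz

187.5 Hz


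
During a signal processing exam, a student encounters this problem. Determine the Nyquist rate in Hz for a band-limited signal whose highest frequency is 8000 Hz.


The Nyquist rate is twice the maximum frequency component.
fs_min = 2 * fmax
      = 2 * 8000
      = 16000 Hz

16000


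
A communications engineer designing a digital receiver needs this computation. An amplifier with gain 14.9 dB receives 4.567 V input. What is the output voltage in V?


Output voltage from dB gain:
V_out = V_in * 10^(gain_dB / 20)
      = 4.567 * 10^(14.9 / 20)
      = 4.567 * 5.559043
      = 25.3881 V

25.3881 V


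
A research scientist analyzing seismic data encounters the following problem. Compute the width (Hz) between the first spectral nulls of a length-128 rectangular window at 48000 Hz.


Main lobe width for a rectangular window:
Width = 2 * fs / N
      = 2 * 48000 / 128
      = 96000 / 128
      = 750.0 Hz

750.0 Hz


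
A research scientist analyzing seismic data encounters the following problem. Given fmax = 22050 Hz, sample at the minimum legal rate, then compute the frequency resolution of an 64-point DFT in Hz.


Step 1 — Nyquist sampling rate:
fs = 2 * fmax = 2 * 22050 = 44100 Hz

Step 2 — DFT bin spacing:
df = fs / N = 44100 / 64 = 689.0625 Hz

689.0625 Hz


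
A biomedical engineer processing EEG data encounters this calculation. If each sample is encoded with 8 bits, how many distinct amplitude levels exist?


Number of quantization levels = 2^N
= 2^8
= 256

256


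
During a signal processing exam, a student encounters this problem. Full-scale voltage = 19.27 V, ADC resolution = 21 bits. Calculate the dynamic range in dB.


Dynamic range from full-scale to LSB:
V_min = V_max / 2^bits = 19.27 / 2^21
DR = 20 * log10(V_max / V_min)
   = 20 * log10(2^21)
   = 20 * 21 * log10(2)
   = 126.43 dB

126.43 dB


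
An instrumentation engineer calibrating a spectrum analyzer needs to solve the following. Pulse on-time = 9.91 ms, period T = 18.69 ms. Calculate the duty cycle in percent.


Duty cycle as a percentage:
DC = (t_on / T) * 100
   = (9.91 / 18.69) * 100
   = 0.53023 * 100
   = 53.02 %

53.02 %


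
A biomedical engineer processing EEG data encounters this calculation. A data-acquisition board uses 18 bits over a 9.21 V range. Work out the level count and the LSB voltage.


Step 1 — number of quantization levels:
L = 2^N = 2^18 = 262144

Step 2 — LSB step size:
delta = Vfs / L
      = 9.21 / 262144
      = 3.513e-05 V

Levels = 262144; step size = 3.513e-05 V


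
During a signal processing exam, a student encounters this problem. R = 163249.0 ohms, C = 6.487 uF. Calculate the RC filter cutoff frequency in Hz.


Cutoff frequency of a first-order RC filter:
fc = 1 / (2 * pi * R * C)
C = 6.487 uF = 6.487e-06 F
fc = 1 / (2 * pi * 163249.0 * 6.487e-06)
   = 1 / 6.6538697600397
   = 0.150288 Hz

0.150288 Hz


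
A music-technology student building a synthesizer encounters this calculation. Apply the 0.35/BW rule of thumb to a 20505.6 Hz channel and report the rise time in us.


Rise time from bandwidth relationship:
tr = 0.35 / BW
   = 0.35 / 20505.6
   = 1.706850811e-05 s
   = 17.0685 us

17.0685 us


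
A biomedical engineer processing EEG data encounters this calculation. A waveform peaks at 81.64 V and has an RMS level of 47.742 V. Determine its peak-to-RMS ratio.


Crest factor is the ratio of peak to RMS:
CF = V_peak / V_rms
   = 81.64 / 47.742
   = 1.71

1.71


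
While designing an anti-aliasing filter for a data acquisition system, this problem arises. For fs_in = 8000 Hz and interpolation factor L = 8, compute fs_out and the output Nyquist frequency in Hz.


Step 1 — output sample rate after interpolation by L:
fs_out = L * fs_in = 8 * 8000 = 64000 Hz

Step 2 — Nyquist frequency of the output stream:
f_Nyq = fs_out / 2 = 64000 / 2 = 32000.0 Hz

fs_out = 64000 Hz; f_Nyquist = 32000.0 Hz


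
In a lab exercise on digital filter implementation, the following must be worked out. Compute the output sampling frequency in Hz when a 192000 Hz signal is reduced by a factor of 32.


Decimation reduces the sample rate:
fs_out = fs_in / M
       = 192000 / 32
       = 6000.0 Hz

6000.0 Hz


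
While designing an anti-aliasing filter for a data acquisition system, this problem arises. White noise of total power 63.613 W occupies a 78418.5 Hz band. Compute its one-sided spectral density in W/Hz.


Power spectral density:
PSD = P / BW
    = 63.613 / 78418.5
    = 0.0008112 W/Hz

0.0008112 W/Hz


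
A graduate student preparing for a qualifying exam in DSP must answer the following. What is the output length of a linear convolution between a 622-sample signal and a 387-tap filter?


Linear convolution output length:
L = N + M - 1
  = 622 + 387 - 1
  = 1008 samples

1008


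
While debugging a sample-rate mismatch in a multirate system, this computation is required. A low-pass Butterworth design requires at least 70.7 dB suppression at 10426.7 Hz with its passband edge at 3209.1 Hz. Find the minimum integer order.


Butterworth filter order formula:
n = log10(10^(A/10) - 1) / (2 * log10(f_stop/f_pass))
10^(70.7/10) - 1 = 11748974.5494
f_stop/f_pass = 10426.7 / 3209.1 = 3.2491
n = 6.9075 -> ceil = 7

7


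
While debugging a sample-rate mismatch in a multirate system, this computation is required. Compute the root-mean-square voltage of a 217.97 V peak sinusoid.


RMS voltage for a sinusoidal waveform:
V_rms = V_peak / sqrt(2)
      = 217.97 / 1.414214
      = 154.128 V

154.128 V


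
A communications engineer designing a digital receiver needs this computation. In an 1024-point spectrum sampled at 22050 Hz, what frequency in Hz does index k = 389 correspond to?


Frequency of DFT bin k:
f_k = k * fs / N
    = 389 * 22050 / 1024
    = 8577450 / 1024
    = 8376.416 Hz

8376.416 Hz


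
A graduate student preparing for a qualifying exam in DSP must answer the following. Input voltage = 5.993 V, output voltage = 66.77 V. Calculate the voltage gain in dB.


Voltage gain in dB:
G = 20 * log10(Vout / Vin)
  = 20 * log10(66.77 / 5.993)
  = 20 * log10(11.141332)
  = 20 * 1.046937
  = 20.94 dB

20.94 dB


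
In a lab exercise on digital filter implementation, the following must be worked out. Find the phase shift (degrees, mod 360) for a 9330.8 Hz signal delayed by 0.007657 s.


Phase shift from frequency and time delay:
phi = 360 * f * t_delay
    = 360 * 9330.8 * 0.007657
    = 25720.54 degrees
    mod 360 = 160.54 degrees

160.54 degrees


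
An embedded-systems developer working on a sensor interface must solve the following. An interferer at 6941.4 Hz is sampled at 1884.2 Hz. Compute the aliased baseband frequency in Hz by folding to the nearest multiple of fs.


Compute the nearest integer multiple of fs to the signal:
n = round(6941.4 / 1884.2) = 4
f_alias = |6941.4 - 4 * 1884.2|
        = |6941.4 - 7536.8|
        = 595.4 Hz

595.4


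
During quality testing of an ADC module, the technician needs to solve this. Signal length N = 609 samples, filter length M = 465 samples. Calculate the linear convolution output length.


Linear convolution output length:
L = N + M - 1
  = 609 + 465 - 1
  = 1073 samples

1073


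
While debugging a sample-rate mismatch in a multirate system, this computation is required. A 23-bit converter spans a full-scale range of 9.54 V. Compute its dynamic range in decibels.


Dynamic range from full-scale to LSB:
V_min = V_max / 2^bits = 9.54 / 2^23
DR = 20 * log10(V_max / V_min)
   = 20 * log10(2^23)
   = 20 * 23 * log10(2)
   = 138.47 dB

138.47 dB


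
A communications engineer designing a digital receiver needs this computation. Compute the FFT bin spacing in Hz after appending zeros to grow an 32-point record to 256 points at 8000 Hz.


Frequency resolution after zero-padding:
N_padded = 32 * 8 = 256
df = fs / N_padded
   = 8000 / 256
   = 31.25 Hz

31.25 Hz


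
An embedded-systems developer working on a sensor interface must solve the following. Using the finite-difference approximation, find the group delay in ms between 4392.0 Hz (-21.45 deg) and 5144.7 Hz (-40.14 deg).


Group delay from phase difference:
tau = -d(phi)/d(omega)
d(phi) = -18.69 deg = -0.326202 rad
d(omega) = 2*pi*(5144.7 - 4392.0) = 4729.3536 rad/s
tau = -(-0.326202) / 4729.3536
    = 0.069 ms

0.069 ms


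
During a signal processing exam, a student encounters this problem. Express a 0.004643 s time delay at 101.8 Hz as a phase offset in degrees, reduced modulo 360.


Phase shift from frequency and time delay:
phi = 360 * f * t_delay
    = 360 * 101.8 * 0.004643
    = 170.16 degrees
    mod 360 = 170.16 degrees

170.16 degrees


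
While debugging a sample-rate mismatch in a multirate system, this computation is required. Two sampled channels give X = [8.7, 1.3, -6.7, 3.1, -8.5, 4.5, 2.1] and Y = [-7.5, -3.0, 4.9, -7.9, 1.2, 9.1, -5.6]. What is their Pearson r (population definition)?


Pearson correlation coefficient (population):
r = cov(X,Y) / (std(X) * std(Y))
Mean X = 0.6429, Mean Y = -1.2571
Cov(X,Y) = -14.546122
Std(X) = 5.680759, Std(Y) = 6.049996
r = -0.4232

-0.4232


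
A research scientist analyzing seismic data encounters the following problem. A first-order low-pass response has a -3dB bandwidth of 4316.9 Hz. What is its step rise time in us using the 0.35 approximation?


Rise time from bandwidth relationship:
tr = 0.35 / BW
   = 0.35 / 4316.9
   = 8.107669856e-05 s
   = 81.0767 us

81.0767 us


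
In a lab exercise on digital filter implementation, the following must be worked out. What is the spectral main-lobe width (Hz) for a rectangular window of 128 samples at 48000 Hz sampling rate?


Main lobe width for a rectangular window:
Width = 2 * fs / N
      = 2 * 48000 / 128
      = 96000 / 128
      = 750.0 Hz

750.0 Hz


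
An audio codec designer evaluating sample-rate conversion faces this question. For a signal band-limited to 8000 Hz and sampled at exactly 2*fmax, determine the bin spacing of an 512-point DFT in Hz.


Step 1 — Nyquist sampling rate:
fs = 2 * fmax = 2 * 8000 = 16000 Hz

Step 2 — DFT bin spacing:
df = fs / N = 16000 / 512 = 31.25 Hz

31.25 Hz
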